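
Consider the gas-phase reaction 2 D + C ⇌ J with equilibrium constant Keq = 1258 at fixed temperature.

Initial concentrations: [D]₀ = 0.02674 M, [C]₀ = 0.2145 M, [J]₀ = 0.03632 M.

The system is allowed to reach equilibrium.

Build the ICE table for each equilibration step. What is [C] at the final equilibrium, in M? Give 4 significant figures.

[C]_eq = 0.2076 M

Q₀ = 236.8 vs Keq = 1258 ⇒ Q<K, forward
Step 1:
                  D         C         J
  init      0.02674    0.2145   0.03632
  Δ        -0.01387 -0.006935  0.006935
  eq        0.01287    0.2076   0.04325
  solve Keq expr → x = 0.006935; check Q = 1258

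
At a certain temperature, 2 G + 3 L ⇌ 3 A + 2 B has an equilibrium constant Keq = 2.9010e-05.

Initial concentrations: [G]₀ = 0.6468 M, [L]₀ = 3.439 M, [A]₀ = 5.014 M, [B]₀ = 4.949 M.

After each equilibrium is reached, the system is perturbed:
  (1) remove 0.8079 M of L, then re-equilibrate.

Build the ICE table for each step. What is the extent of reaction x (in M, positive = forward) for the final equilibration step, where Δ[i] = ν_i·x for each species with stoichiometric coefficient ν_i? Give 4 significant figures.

x = -0.01115 M

Q₀ = 181.4 vs Keq = 2.9010e-05 ⇒ Q>K, reverse
Step 1:
                   G          L          A          B
  init        0.6468      3.439      5.014      4.949
  Δ            3.081      4.621     -4.621     -3.081
  eq           3.728       8.06     0.3926      1.868
  solve Keq expr → x = -1.54; check Q = 2.9010e-05
Then remove 0.8079 M of L.
Step 2:
                   G          L          A          B
  init         3.728      7.253     0.3926      1.868
  Δ          0.02229    0.03344   -0.03344   -0.02229
  eq            3.75      7.286     0.3591      1.846
  solve Keq expr → x = -0.01115; check Q = 2.9010e-05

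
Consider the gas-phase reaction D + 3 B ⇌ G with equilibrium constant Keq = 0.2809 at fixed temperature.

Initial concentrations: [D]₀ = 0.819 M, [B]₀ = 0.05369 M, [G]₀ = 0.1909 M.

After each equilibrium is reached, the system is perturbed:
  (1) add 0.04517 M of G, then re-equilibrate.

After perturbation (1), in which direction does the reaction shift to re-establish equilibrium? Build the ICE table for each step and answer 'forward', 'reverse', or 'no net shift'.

Direction: reverse

Q₀ = 1506 vs Keq = 0.2809 ⇒ Q>K, reverse
Step 1:
                    D           B           G
  Initial       0.819     0.05369      0.1909
  Change       0.1537       0.461     -0.1537
  Equil        0.9727      0.5147     0.03724
  solve Keq expr → x = -0.1537; check Q = 0.2809
Then add 0.04517 M of G.
Step 2:
                    D           B           G
  Initial      0.9727      0.5147     0.08241
  Change      0.02498     0.07494    -0.02498
  Equil        0.9976      0.5896     0.05744
  solve Keq expr → x = -0.02498; check Q = 0.2809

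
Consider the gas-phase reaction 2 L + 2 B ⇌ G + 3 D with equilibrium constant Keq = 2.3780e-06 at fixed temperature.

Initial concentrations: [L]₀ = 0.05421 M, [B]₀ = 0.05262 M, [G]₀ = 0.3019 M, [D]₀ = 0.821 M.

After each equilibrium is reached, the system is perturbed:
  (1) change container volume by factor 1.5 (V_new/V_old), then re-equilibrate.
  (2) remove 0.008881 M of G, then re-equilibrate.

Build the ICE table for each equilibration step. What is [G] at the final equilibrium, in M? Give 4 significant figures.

[G]_eq = 0.01508 M

Q₀ = 2.0532e+04 vs Keq = 2.3780e-06 ⇒ Q>K, reverse
Step 1:
                  L         B         G         D
  I         0.05421   0.05262    0.3019     0.821
  C          0.5339    0.5339    -0.267   -0.8009
  E          0.5882    0.5866   0.03493   0.02009
  solve Keq expr → x = -0.267; check Q = 2.3780e-06
Then change container volume by factor 1.5 (V_new/V_old).
Step 2:
                  L         B         G         D
  I          0.3921     0.391   0.02329   0.01339
  C               0         0         0         0
  E          0.3921     0.391   0.02329   0.01339
  solve Keq expr → x = 0; check Q = 2.3780e-06
Then remove 0.008881 M of G.
Step 3:
                  L         B         G         D
  I          0.3921     0.391    0.0144   0.01339
  C       -0.001345 -0.001345 6.7230e-04  0.002017
  E          0.3908    0.3897   0.01508   0.01541
  solve Keq expr → x = 6.7230e-04; check Q = 2.3780e-06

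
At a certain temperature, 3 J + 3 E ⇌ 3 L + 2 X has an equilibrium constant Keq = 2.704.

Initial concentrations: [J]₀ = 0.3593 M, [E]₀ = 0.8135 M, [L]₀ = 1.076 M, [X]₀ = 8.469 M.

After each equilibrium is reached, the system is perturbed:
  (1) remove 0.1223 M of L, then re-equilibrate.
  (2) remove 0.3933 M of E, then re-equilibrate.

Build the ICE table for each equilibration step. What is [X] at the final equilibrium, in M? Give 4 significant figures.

[X]_eq = 8.063 M

Q₀ = 3578 vs Keq = 2.704 ⇒ Q>K, reverse
Step 1:
                    J           E           L           X
  Initial      0.3593      0.8135       1.076       8.469
  Change       0.6035      0.6035     -0.6035     -0.4023
  Equil        0.9628       1.417      0.4725       8.067
  solve Keq expr → x = -0.2012; check Q = 2.704
Then remove 0.1223 M of L.
Step 2:
                    J           E           L           X
  Initial      0.9628       1.417      0.3502       8.067
  Change     -0.06705    -0.06705     0.06705      0.0447
  Equil        0.8957        1.35      0.4173       8.111
  solve Keq expr → x = 0.02235; check Q = 2.704
Then remove 0.3933 M of E.
Step 3:
                    J           E           L           X
  Initial      0.8957      0.9566      0.4173       8.111
  Change      0.07223     0.07223    -0.07223    -0.04815
  Equil         0.968       1.029       0.345       8.063
  solve Keq expr → x = -0.02408; check Q = 2.704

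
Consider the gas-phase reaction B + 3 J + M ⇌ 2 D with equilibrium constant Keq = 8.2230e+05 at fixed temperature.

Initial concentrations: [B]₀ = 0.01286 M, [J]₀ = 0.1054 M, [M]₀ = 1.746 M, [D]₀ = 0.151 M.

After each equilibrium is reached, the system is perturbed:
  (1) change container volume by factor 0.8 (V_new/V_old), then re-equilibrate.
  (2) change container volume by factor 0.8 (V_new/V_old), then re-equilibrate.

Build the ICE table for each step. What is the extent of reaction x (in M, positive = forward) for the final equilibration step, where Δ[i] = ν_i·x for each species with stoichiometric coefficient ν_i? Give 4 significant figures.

Q₀ = 867.3 vs Keq = 8.2230e+05 ⇒ Q<K, forward
Step 1:
                   B          J          M          D
  init       0.01286     0.1054      1.746      0.151
  Δ         -0.01279   -0.03836   -0.01279    0.02557
  eq      7.2613e-05    0.06704      1.733     0.1766
  solve Keq expr → x = 0.01279; check Q = 8.2230e+05
Then change container volume by factor 0.8 (V_new/V_old).
Step 2:
                   B          J          M          D
  init    9.0766e-05     0.0838      2.167     0.2207
  Δ       -4.4035e-05 -1.3211e-04 -4.4035e-05 8.8071e-05
  eq      4.6731e-05    0.08367      2.166     0.2208
  solve Keq expr → x = 4.4035e-05; check Q = 8.2230e+05
Then change container volume by factor 0.8 (V_new/V_old).
Step 3:
                   B          J          M          D
  init    5.8414e-05     0.1046      2.708      0.276
  Δ       -2.8420e-05 -8.5260e-05 -2.8420e-05 5.6840e-05
  eq      2.9994e-05     0.1045      2.708     0.2761
  solve Keq expr → x = 2.8420e-05; check Q = 8.2230e+05

x = 2.8420e-05 M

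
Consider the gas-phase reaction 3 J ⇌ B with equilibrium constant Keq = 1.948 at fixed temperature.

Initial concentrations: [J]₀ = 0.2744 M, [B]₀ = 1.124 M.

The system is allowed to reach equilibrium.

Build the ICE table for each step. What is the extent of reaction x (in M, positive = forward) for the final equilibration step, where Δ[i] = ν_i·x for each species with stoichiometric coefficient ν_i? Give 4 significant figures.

x = -0.1712 M

Q₀ = 54.4 vs Keq = 1.948 ⇒ Q>K, reverse
Step 1:
                    J           B
  Initial      0.2744       1.124
  Change       0.5135     -0.1712
  Equil        0.7879      0.9528
  solve Keq expr → x = -0.1712; check Q = 1.948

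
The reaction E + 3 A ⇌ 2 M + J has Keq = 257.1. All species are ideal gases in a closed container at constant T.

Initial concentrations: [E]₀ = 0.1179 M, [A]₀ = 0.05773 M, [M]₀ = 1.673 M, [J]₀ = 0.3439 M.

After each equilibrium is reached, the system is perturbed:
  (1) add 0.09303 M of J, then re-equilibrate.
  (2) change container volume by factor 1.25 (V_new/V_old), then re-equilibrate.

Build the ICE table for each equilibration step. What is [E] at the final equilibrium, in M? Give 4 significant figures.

[E]_eq = 0.1531 M

Q₀ = 4.2433e+04 vs Keq = 257.1 ⇒ Q>K, reverse
Step 1:
                    E           A           M           J
  I            0.1179     0.05773       1.673      0.3439
  C           0.06221      0.1866     -0.1244    -0.06221
  E            0.1801      0.2443       1.549      0.2817
  solve Keq expr → x = -0.06221; check Q = 257.1
Then add 0.09303 M of J.
Step 2:
                    E           A           M           J
  I            0.1801      0.2443       1.549      0.3747
  C           0.00617     0.01851    -0.01234    -0.00617
  E            0.1863      0.2629       1.536      0.3686
  solve Keq expr → x = -0.00617; check Q = 257.1
Then change container volume by factor 1.25 (V_new/V_old).
Step 3:
                    E           A           M           J
  I             0.149      0.2103       1.229      0.2948
  C          0.004064     0.01219   -0.008128   -0.004064
  E            0.1531      0.2225       1.221      0.2908
  solve Keq expr → x = -0.004064; check Q = 257.1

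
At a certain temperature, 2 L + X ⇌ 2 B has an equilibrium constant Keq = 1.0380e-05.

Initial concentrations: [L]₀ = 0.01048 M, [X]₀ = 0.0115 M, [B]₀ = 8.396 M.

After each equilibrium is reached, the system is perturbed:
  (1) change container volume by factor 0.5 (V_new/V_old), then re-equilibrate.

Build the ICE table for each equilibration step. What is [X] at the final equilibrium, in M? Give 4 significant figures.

[X]_eq = 8.341 M

Q₀ = 5.5812e+07 vs Keq = 1.0380e-05 ⇒ Q>K, reverse
Step 1:
                   L          X          B
  I          0.01048     0.0115      8.396
  C            8.341       4.17     -8.341
  E            8.351      4.182    0.05502
  solve Keq expr → x = -4.17; check Q = 1.0380e-05
Then change container volume by factor 0.5 (V_new/V_old).
Step 2:
                   L          X          B
  I             16.7      8.364       0.11
  C         -0.04496   -0.02248    0.04496
  E            16.66      8.341      0.155
  solve Keq expr → x = 0.02248; check Q = 1.0380e-05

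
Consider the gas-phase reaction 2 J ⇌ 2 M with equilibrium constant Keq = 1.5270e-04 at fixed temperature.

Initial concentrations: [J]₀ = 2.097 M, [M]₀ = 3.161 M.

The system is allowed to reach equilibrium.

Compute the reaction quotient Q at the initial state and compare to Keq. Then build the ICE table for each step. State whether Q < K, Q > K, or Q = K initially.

Q₀ = 2.272; Q > K (proceeds reverse)

Q₀ = 2.272 vs Keq = 1.5270e-04 ⇒ Q>K, reverse
Step 1:
                  J         M
  init        2.097     3.161
  Δ           3.097    -3.097
  eq          5.194   0.06418
  solve Keq expr → x = -1.548; check Q = 1.5270e-04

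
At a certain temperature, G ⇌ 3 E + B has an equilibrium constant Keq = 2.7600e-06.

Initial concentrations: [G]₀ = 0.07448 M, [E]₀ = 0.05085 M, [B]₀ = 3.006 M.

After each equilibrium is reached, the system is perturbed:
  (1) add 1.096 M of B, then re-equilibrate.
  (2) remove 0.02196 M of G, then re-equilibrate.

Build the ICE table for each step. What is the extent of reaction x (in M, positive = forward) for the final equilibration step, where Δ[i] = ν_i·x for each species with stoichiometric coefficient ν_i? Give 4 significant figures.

Q₀ = 0.005307 vs Keq = 2.7600e-06 ⇒ Q>K, reverse
Step 1:
                  G         E         B
  Initial   0.07448   0.05085     3.006
  Change     0.0155  -0.04649   -0.0155
  Equil     0.08998  0.004363     2.991
  solve Keq expr → x = -0.0155; check Q = 2.7600e-06
Then add 1.096 M of B.
Step 2:
                  G         E         B
  Initial   0.08998  0.004363     4.087
  Change  1.4304e-04 -4.2913e-04 -1.4304e-04
  Equil     0.09012  0.003934     4.086
  solve Keq expr → x = -1.4304e-04; check Q = 2.7600e-06
Then remove 0.02196 M of G.
Step 3:
                  G         E         B
  Initial   0.06816  0.003934     4.086
  Change  1.1587e-04 -3.4761e-04 -1.1587e-04
  Equil     0.06827  0.003586     4.086
  solve Keq expr → x = -1.1587e-04; check Q = 2.7600e-06

x = -1.1587e-04 M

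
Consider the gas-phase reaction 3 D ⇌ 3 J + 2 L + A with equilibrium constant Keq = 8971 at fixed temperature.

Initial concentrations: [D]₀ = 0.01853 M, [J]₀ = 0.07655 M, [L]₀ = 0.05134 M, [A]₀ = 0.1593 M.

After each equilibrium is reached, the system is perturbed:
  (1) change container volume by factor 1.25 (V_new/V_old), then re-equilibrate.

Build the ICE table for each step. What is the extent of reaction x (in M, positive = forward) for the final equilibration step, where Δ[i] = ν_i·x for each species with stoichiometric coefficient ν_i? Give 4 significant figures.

Q₀ = 0.0296 vs Keq = 8971 ⇒ Q<K, forward
Step 1:
                   D          J          L          A
  I          0.01853    0.07655    0.05134     0.1593
  C         -0.01813    0.01813    0.01209   0.006044
  E       3.9778e-04    0.09468    0.06343     0.1653
  solve Keq expr → x = 0.006044; check Q = 8971
Then change container volume by factor 1.25 (V_new/V_old).
Step 2:
                   D          J          L          A
  I       3.1822e-04    0.07575    0.05074     0.1323
  C       -6.3277e-05 6.3277e-05 4.2185e-05 2.1092e-05
  E       2.5494e-04    0.07581    0.05078     0.1323
  solve Keq expr → x = 2.1092e-05; check Q = 8971

x = 2.1092e-05 M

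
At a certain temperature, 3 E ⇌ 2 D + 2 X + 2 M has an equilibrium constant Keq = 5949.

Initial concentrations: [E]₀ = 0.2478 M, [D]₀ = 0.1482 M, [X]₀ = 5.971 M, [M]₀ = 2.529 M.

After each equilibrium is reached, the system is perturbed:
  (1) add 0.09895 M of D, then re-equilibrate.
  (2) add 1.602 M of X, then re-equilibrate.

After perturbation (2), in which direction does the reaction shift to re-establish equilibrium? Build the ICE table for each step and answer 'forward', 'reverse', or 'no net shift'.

Q₀ = 329.1 vs Keq = 5949 ⇒ Q<K, forward
Step 1:
                  E         D         X         M
  Initial    0.2478    0.1482     5.971     2.529
  Change    -0.1185   0.07902   0.07902   0.07902
  Equil      0.1293    0.2272      6.05     2.608
  solve Keq expr → x = 0.03951; check Q = 5949
Then add 0.09895 M of D.
Step 2:
                  E         D         X         M
  Initial    0.1293    0.3262      6.05     2.608
  Change    0.02785  -0.01857  -0.01857  -0.01857
  Equil      0.1571    0.3076     6.031     2.589
  solve Keq expr → x = -0.009284; check Q = 5949
Then add 1.602 M of X.
Step 3:
                  E         D         X         M
  Initial    0.1571    0.3076     7.633     2.589
  Change    0.02042  -0.01361  -0.01361  -0.01361
  Equil      0.1775     0.294      7.62     2.576
  solve Keq expr → x = -0.006806; check Q = 5949

Direction: reverse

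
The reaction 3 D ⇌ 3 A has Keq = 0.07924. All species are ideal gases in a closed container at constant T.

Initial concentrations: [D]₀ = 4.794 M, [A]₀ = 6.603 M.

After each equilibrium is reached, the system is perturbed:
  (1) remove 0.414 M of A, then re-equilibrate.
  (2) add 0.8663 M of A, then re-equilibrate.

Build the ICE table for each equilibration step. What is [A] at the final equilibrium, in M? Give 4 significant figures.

Q₀ = 2.613 vs Keq = 0.07924 ⇒ Q>K, reverse
Step 1:
                   D          A
  init         4.794      6.603
  Δ            3.179     -3.179
  eq           7.973      3.424
  solve Keq expr → x = -1.06; check Q = 0.07924
Then remove 0.414 M of A.
Step 2:
                   D          A
  init         7.973       3.01
  Δ          -0.2896     0.2896
  eq           7.683        3.3
  solve Keq expr → x = 0.09654; check Q = 0.07924
Then add 0.8663 M of A.
Step 3:
                   D          A
  init         7.683      4.166
  Δ            0.606     -0.606
  eq           8.289       3.56
  solve Keq expr → x = -0.202; check Q = 0.07924

[A]_eq = 3.56 M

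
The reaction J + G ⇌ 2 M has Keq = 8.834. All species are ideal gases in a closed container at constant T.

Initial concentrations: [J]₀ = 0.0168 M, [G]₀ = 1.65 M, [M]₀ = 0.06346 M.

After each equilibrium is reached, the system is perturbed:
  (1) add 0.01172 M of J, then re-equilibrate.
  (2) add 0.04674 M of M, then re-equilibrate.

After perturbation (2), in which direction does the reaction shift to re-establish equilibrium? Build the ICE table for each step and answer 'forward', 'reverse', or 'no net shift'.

Q₀ = 0.1453 vs Keq = 8.834 ⇒ Q<K, forward
Step 1:
                  J         G         M
  I          0.0168      1.65   0.06346
  C        -0.01616  -0.01616   0.03233
  E       6.3571e-04     1.634   0.09579
  solve Keq expr → x = 0.01616; check Q = 8.834
Then add 0.01172 M of J.
Step 2:
                  J         G         M
  I         0.01236     1.634   0.09579
  C        -0.01138  -0.01138   0.02275
  E       9.8038e-04     1.622    0.1185
  solve Keq expr → x = 0.01138; check Q = 8.834
Then add 0.04674 M of M.
Step 3:
                  J         G         M
  I       9.8038e-04     1.622    0.1653
  C       8.8397e-04 8.8397e-04 -0.001768
  E        0.001864     1.623    0.1635
  solve Keq expr → x = -8.8397e-04; check Q = 8.834

Direction: reverse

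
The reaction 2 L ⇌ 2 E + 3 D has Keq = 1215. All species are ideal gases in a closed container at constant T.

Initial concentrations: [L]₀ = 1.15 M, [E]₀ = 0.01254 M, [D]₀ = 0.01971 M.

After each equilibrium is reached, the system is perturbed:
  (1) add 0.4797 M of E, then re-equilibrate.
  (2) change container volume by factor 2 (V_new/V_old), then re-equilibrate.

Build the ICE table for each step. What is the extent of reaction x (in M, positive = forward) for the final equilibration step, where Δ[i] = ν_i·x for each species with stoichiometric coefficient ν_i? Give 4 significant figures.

Q₀ = 9.1046e-10 vs Keq = 1215 ⇒ Q<K, forward
Step 1:
                   L          E          D
  Initial       1.15    0.01254    0.01971
  Change      -1.084      1.084      1.625
  Equil      0.06636      1.096      1.645
  solve Keq expr → x = 0.5418; check Q = 1215
Then add 0.4797 M of E.
Step 2:
                   L          E          D
  Initial    0.06636      1.576      1.645
  Change     0.02444   -0.02444   -0.03666
  Equil       0.0908      1.551      1.609
  solve Keq expr → x = -0.01222; check Q = 1215
Then change container volume by factor 2 (V_new/V_old).
Step 3:
                   L          E          D
  Initial     0.0454     0.7757     0.8043
  Change    -0.02749    0.02749    0.04123
  Equil      0.01791     0.8032     0.8455
  solve Keq expr → x = 0.01374; check Q = 1215

x = 0.01374 M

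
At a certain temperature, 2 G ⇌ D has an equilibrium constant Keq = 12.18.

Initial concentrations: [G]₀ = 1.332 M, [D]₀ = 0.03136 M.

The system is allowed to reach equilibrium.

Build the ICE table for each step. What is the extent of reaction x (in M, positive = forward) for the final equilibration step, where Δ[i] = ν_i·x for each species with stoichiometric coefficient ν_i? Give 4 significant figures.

Q₀ = 0.01768 vs Keq = 12.18 ⇒ Q<K, forward
Step 1:
                  G         D
  init        1.332   0.03136
  Δ          -1.112    0.5562
  eq         0.2196    0.5875
  solve Keq expr → x = 0.5562; check Q = 12.18

x = 0.5562 M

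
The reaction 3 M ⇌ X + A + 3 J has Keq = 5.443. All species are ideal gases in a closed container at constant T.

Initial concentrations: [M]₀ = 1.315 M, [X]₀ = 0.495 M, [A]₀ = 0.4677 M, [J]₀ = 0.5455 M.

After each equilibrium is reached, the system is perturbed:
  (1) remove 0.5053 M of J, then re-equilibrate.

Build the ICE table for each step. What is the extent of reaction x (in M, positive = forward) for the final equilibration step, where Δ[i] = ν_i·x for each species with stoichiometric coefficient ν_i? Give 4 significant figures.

Q₀ = 0.01653 vs Keq = 5.443 ⇒ Q<K, forward
Step 1:
                    M           X           A           J
  init          1.315       0.495      0.4677      0.5455
  Δ             -0.73      0.2433      0.2433        0.73
  eq            0.585      0.7383       0.711       1.276
  solve Keq expr → x = 0.2433; check Q = 5.443
Then remove 0.5053 M of J.
Step 2:
                    M           X           A           J
  init          0.585      0.7383       0.711      0.7702
  Δ           -0.1461      0.0487      0.0487      0.1461
  eq           0.4389       0.787      0.7597      0.9163
  solve Keq expr → x = 0.0487; check Q = 5.443

x = 0.0487 M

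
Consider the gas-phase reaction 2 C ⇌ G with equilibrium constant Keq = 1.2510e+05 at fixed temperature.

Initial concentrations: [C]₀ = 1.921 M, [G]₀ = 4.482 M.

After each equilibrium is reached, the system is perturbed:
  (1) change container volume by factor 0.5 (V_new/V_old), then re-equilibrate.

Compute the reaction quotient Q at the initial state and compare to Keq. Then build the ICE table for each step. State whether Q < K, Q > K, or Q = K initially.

Q₀ = 1.215; Q < K (proceeds forward)

Q₀ = 1.215 vs Keq = 1.2510e+05 ⇒ Q<K, forward
Step 1:
                   C          G
  init         1.921      4.482
  Δ           -1.914     0.9572
  eq        0.006594      5.439
  solve Keq expr → x = 0.9572; check Q = 1.2510e+05
Then change container volume by factor 0.5 (V_new/V_old).
Step 2:
                   C          G
  init       0.01319      10.88
  Δ        -0.003862   0.001931
  eq        0.009326      10.88
  solve Keq expr → x = 0.001931; check Q = 1.2510e+05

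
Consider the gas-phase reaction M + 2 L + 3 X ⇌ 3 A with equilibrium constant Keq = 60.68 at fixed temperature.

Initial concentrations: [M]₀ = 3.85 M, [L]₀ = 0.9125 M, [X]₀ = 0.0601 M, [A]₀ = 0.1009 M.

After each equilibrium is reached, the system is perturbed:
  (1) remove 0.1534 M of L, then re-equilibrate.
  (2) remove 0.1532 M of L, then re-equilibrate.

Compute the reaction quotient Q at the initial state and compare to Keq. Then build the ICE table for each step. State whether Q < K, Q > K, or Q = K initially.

Q₀ = 1.476 vs Keq = 60.68 ⇒ Q<K, forward
Step 1:
                  M         L         X         A
  I            3.85    0.9125    0.0601    0.1009
  C        -0.01201  -0.02401  -0.03602   0.03602
  E           3.838    0.8885   0.02408    0.1369
  solve Keq expr → x = 0.01201; check Q = 60.68
Then remove 0.1534 M of L.
Step 2:
                  M         L         X         A
  I           3.838    0.7351   0.02408    0.1369
  C       8.8866e-04  0.001777  0.002666 -0.002666
  E           3.839    0.7369   0.02675    0.1343
  solve Keq expr → x = -8.8866e-04; check Q = 60.68
Then remove 0.1532 M of L.
Step 3:
                  M         L         X         A
  I           3.839    0.5837   0.02675    0.1343
  C        0.001193  0.002385  0.003578 -0.003578
  E            3.84     0.586   0.03032    0.1307
  solve Keq expr → x = -0.001193; check Q = 60.68

Q₀ = 1.476; Q < K (proceeds forward)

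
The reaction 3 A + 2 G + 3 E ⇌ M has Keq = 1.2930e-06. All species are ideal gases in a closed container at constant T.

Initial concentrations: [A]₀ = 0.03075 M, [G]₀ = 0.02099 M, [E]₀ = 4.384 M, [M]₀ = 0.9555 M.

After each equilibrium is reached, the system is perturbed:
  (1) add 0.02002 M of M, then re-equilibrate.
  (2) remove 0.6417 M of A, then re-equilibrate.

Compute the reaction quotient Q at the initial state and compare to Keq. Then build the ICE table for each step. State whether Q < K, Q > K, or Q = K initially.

Q₀ = 8.8524e+05; Q > K (proceeds reverse)

Q₀ = 8.8524e+05 vs Keq = 1.2930e-06 ⇒ Q>K, reverse
Step 1:
                   A          G          E          M
  I          0.03075    0.02099      4.384     0.9555
  C             2.76       1.84       2.76      -0.92
  E            2.791      1.861      7.144    0.03549
  solve Keq expr → x = -0.92; check Q = 1.2930e-06
Then add 0.02002 M of M.
Step 2:
                   A          G          E          M
  I            2.791      1.861      7.144    0.05551
  C          0.04818    0.03212    0.04818   -0.01606
  E            2.839      1.893      7.192    0.03945
  solve Keq expr → x = -0.01606; check Q = 1.2930e-06
Then remove 0.6417 M of A.
Step 3:
                   A          G          E          M
  I            2.197      1.893      7.192    0.03945
  C          0.05545    0.03697    0.05545   -0.01848
  E            2.253       1.93      7.248    0.02096
  solve Keq expr → x = -0.01848; check Q = 1.2930e-06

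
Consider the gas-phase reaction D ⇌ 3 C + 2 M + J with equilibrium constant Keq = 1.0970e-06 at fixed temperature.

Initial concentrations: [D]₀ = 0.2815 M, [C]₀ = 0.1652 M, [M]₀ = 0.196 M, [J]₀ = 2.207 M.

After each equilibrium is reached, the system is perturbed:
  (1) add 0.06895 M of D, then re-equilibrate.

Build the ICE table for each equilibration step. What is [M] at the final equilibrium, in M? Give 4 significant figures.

Q₀ = 0.001358 vs Keq = 1.0970e-06 ⇒ Q>K, reverse
Step 1:
                    D           C           M           J
  init         0.2815      0.1652       0.196       2.207
  Δ            0.0467     -0.1401    -0.09339     -0.0467
  eq           0.3282     0.02511      0.1026        2.16
  solve Keq expr → x = -0.0467; check Q = 1.0970e-06
Then add 0.06895 M of D.
Step 2:
                    D           C           M           J
  init         0.3971     0.02511      0.1026        2.16
  Δ       -4.8877e-04    0.001466  9.7755e-04  4.8877e-04
  eq           0.3967     0.02658      0.1036       2.161
  solve Keq expr → x = 4.8877e-04; check Q = 1.0970e-06

[M]_eq = 0.1036 M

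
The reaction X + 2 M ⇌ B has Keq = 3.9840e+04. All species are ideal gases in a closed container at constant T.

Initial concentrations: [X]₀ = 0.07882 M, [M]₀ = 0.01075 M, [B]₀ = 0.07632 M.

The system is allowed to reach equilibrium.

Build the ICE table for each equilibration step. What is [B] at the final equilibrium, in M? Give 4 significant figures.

Q₀ = 8379 vs Keq = 3.9840e+04 ⇒ Q<K, forward
Step 1:
                  X         M         B
  Initial   0.07882   0.01075   0.07632
  Change  -0.002819 -0.005638  0.002819
  Equil       0.076  0.005112   0.07914
  solve Keq expr → x = 0.002819; check Q = 3.9840e+04

[B]_eq = 0.07914 M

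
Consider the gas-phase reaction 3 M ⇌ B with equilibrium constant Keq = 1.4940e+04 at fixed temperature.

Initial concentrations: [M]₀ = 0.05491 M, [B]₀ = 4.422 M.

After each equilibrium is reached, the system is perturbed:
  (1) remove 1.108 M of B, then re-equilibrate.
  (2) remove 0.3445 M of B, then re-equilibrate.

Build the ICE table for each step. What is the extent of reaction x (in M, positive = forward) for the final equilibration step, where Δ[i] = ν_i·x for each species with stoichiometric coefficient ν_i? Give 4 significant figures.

x = 7.2363e-04 M

Q₀ = 2.6709e+04 vs Keq = 1.4940e+04 ⇒ Q>K, reverse
Step 1:
                    M           B
  Initial     0.05491       4.422
  Change      0.01171   -0.003905
  Equil       0.06662       4.418
  solve Keq expr → x = -0.003905; check Q = 1.4940e+04
Then remove 1.108 M of B.
Step 2:
                    M           B
  Initial     0.06662        3.31
  Change    -0.006101    0.002034
  Equil       0.06052       3.312
  solve Keq expr → x = 0.002034; check Q = 1.4940e+04
Then remove 0.3445 M of B.
Step 3:
                    M           B
  Initial     0.06052       2.968
  Change    -0.002171  7.2363e-04
  Equil       0.05835       2.968
  solve Keq expr → x = 7.2363e-04; check Q = 1.4940e+04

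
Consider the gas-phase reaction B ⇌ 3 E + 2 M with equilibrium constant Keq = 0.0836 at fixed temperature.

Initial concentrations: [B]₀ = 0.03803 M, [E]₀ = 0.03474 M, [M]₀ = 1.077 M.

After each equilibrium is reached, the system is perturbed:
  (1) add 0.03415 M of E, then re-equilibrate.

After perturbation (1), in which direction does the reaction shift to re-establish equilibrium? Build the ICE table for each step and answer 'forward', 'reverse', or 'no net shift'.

Direction: reverse

Q₀ = 0.001279 vs Keq = 0.0836 ⇒ Q<K, forward
Step 1:
                   B          E          M
  init       0.03803    0.03474      1.077
  Δ         -0.02227    0.06681    0.04454
  eq         0.01576     0.1016      1.122
  solve Keq expr → x = 0.02227; check Q = 0.0836
Then add 0.03415 M of E.
Step 2:
                   B          E          M
  init       0.01576     0.1357      1.122
  Δ         0.006783   -0.02035   -0.01357
  eq         0.02254     0.1154      1.108
  solve Keq expr → x = -0.006783; check Q = 0.0836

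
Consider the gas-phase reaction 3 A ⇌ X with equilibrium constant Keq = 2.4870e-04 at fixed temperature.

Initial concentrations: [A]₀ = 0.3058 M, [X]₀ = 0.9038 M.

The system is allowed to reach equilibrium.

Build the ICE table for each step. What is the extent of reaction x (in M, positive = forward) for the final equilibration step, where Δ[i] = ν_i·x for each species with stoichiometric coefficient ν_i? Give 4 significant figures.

Q₀ = 31.61 vs Keq = 2.4870e-04 ⇒ Q>K, reverse
Step 1:
                  A         X
  I          0.3058    0.9038
  C           2.691   -0.8971
  E           2.997  0.006696
  solve Keq expr → x = -0.8971; check Q = 2.4870e-04

x = -0.8971 M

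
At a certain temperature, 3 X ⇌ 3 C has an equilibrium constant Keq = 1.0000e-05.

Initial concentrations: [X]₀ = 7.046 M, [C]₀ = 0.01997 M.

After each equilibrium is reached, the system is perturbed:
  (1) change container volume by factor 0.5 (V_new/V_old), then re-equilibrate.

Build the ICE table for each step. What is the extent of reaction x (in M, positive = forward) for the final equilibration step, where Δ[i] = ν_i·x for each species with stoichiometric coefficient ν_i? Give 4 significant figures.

x = 0 M

Q₀ = 2.2767e-08 vs Keq = 1.0000e-05 ⇒ Q<K, forward
Step 1:
                   X          C
  init         7.046    0.01997
  Δ          -0.1291     0.1291
  eq           6.917      0.149
  solve Keq expr → x = 0.04302; check Q = 1.0000e-05
Then change container volume by factor 0.5 (V_new/V_old).
Step 2:
                   X          C
  init         13.83      0.298
  Δ                0          0
  eq           13.83      0.298
  solve Keq expr → x = 0; check Q = 1.0000e-05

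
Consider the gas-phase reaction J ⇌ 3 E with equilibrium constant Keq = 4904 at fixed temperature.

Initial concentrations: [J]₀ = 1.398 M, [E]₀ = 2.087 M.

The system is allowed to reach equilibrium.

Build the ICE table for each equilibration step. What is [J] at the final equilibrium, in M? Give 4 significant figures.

[J]_eq = 0.04719 M

Q₀ = 6.502 vs Keq = 4904 ⇒ Q<K, forward
Step 1:
                  J         E
  I           1.398     2.087
  C          -1.351     4.052
  E         0.04719     6.139
  solve Keq expr → x = 1.351; check Q = 4904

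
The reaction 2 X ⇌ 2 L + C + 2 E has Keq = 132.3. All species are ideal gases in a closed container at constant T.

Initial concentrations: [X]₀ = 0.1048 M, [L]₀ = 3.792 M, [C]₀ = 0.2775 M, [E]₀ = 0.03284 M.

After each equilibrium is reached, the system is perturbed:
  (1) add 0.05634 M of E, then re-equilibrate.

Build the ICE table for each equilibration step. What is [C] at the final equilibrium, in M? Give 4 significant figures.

Q₀ = 0.3918 vs Keq = 132.3 ⇒ Q<K, forward
Step 1:
                  X         L         C         E
  init       0.1048     3.792    0.2775   0.03284
  Δ         -0.0828    0.0828    0.0414    0.0828
  eq          0.022     3.875    0.3189    0.1156
  solve Keq expr → x = 0.0414; check Q = 132.3
Then add 0.05634 M of E.
Step 2:
                  X         L         C         E
  init        0.022     3.875    0.3189     0.172
  Δ        0.008766 -0.008766 -0.004383 -0.008766
  eq        0.03077     3.866    0.3145    0.1632
  solve Keq expr → x = -0.004383; check Q = 132.3

[C]_eq = 0.3145 M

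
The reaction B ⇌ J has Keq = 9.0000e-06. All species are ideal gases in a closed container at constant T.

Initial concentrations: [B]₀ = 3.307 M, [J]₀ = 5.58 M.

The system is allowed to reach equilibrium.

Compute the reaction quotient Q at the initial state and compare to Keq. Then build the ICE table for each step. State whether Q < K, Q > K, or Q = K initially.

Q₀ = 1.687 vs Keq = 9.0000e-06 ⇒ Q>K, reverse
Step 1:
                  B         J
  init        3.307      5.58
  Δ            5.58     -5.58
  eq          8.887 7.9982e-05
  solve Keq expr → x = -5.58; check Q = 9.0000e-06

Q₀ = 1.687; Q > K (proceeds reverse)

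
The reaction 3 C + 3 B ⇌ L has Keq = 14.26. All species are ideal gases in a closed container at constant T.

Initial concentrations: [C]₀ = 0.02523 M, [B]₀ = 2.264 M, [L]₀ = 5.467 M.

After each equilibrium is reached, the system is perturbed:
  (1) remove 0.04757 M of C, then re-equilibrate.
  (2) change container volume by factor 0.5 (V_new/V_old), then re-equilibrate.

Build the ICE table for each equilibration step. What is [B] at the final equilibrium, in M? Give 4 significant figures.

Q₀ = 2.9334e+04 vs Keq = 14.26 ⇒ Q>K, reverse
Step 1:
                    C           B           L
  I           0.02523       2.264       5.467
  C            0.2609      0.2609    -0.08698
  E            0.2862       2.525        5.38
  solve Keq expr → x = -0.08698; check Q = 14.26
Then remove 0.04757 M of C.
Step 2:
                    C           B           L
  I            0.2386       2.525        5.38
  C           0.04258     0.04258    -0.01419
  E            0.2812       2.568       5.366
  solve Keq expr → x = -0.01419; check Q = 14.26
Then change container volume by factor 0.5 (V_new/V_old).
Step 3:
                    C           B           L
  I            0.5624       5.135       10.73
  C           -0.3707     -0.3707      0.1236
  E            0.1916       4.764       10.86
  solve Keq expr → x = 0.1236; check Q = 14.26

[B]_eq = 4.764 M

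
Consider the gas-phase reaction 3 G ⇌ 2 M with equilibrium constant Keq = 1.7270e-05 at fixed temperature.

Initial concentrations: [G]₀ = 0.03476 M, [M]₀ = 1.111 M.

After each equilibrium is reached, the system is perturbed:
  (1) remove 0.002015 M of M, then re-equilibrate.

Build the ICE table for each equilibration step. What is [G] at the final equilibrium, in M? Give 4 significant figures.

[G]_eq = 1.685 M

Q₀ = 2.9389e+04 vs Keq = 1.7270e-05 ⇒ Q>K, reverse
Step 1:
                   G          M
  init       0.03476      1.111
  Δ            1.653     -1.102
  eq           1.688   0.009111
  solve Keq expr → x = -0.5509; check Q = 1.7270e-05
Then remove 0.002015 M of M.
Step 2:
                   G          M
  init         1.688   0.007096
  Δ        -0.002986   0.001991
  eq           1.685   0.009086
  solve Keq expr → x = 9.9541e-04; check Q = 1.7270e-05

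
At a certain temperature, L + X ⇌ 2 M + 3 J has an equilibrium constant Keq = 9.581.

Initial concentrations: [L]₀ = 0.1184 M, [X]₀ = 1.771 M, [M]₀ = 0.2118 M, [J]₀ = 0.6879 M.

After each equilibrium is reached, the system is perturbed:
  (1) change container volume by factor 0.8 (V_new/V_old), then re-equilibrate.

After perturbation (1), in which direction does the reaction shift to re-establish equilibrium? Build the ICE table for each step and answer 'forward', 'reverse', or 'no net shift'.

Direction: reverse

Q₀ = 0.06964 vs Keq = 9.581 ⇒ Q<K, forward
Step 1:
                    L           X           M           J
  Initial      0.1184       1.771      0.2118      0.6879
  Change      -0.1068     -0.1068      0.2135      0.3203
  Equil       0.01163       1.664      0.4253       1.008
  solve Keq expr → x = 0.1068; check Q = 9.581
Then change container volume by factor 0.8 (V_new/V_old).
Step 2:
                    L           X           M           J
  Initial     0.01454        2.08      0.5317        1.26
  Change     0.009861    0.009861    -0.01972    -0.02958
  Equil        0.0244        2.09       0.512       1.231
  solve Keq expr → x = -0.009861; check Q = 9.581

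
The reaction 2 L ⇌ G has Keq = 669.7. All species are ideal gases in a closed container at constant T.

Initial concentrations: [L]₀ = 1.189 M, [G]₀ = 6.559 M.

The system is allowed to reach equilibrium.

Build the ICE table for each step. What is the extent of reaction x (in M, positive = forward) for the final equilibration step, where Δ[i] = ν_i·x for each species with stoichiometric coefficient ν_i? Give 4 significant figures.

x = 0.543 M

Q₀ = 4.64 vs Keq = 669.7 ⇒ Q<K, forward
Step 1:
                    L           G
  init          1.189       6.559
  Δ            -1.086       0.543
  eq            0.103       7.102
  solve Keq expr → x = 0.543; check Q = 669.7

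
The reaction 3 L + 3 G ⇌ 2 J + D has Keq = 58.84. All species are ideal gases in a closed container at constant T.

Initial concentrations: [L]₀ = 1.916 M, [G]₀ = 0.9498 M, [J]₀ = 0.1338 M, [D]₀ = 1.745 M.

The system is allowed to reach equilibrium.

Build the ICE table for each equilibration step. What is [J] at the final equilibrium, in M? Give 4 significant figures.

[J]_eq = 0.6313 M

Q₀ = 0.005184 vs Keq = 58.84 ⇒ Q<K, forward
Step 1:
                  L         G         J         D
  Initial     1.916    0.9498    0.1338     1.745
  Change    -0.7462   -0.7462    0.4975    0.2487
  Equil        1.17    0.2036    0.6313     1.994
  solve Keq expr → x = 0.2487; check Q = 58.84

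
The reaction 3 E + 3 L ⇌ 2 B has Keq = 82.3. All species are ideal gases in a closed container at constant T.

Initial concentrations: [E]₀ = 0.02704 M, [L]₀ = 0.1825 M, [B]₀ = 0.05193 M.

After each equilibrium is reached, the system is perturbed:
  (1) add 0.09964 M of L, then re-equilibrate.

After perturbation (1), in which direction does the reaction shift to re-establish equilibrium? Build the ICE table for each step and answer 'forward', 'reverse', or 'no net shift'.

Direction: forward

Q₀ = 2.2440e+04 vs Keq = 82.3 ⇒ Q>K, reverse
Step 1:
                  E         L         B
  I         0.02704    0.1825   0.05193
  C         0.04742   0.04742  -0.03161
  E         0.07446    0.2299   0.02032
  solve Keq expr → x = -0.01581; check Q = 82.3
Then add 0.09964 M of L.
Step 2:
                  E         L         B
  I         0.07446    0.3296   0.02032
  C       -0.009881 -0.009881  0.006587
  E         0.06458    0.3197   0.02691
  solve Keq expr → x = 0.003294; check Q = 82.3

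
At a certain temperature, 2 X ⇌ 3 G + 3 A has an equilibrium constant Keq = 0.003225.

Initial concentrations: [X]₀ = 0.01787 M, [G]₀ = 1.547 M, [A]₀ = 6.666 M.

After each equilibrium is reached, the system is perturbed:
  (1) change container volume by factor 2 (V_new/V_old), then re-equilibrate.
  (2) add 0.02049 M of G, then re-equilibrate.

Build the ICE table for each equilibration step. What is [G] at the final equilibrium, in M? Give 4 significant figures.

Q₀ = 3.4341e+06 vs Keq = 0.003225 ⇒ Q>K, reverse
Step 1:
                  X         G         A
  I         0.01787     1.547     6.666
  C           1.012    -1.518    -1.518
  E            1.03   0.02926     5.148
  solve Keq expr → x = -0.5059; check Q = 0.003225
Then change container volume by factor 2 (V_new/V_old).
Step 2:
                  X         G         A
  I          0.5148   0.01463     2.574
  C        -0.01417   0.02126   0.02126
  E          0.5007   0.03589     2.595
  solve Keq expr → x = 0.007087; check Q = 0.003225
Then add 0.02049 M of G.
Step 3:
                  X         G         A
  I          0.5007   0.05638     2.595
  C         0.01306  -0.01959  -0.01959
  E          0.5137   0.03679     2.576
  solve Keq expr → x = -0.00653; check Q = 0.003225

[G]_eq = 0.03679 M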